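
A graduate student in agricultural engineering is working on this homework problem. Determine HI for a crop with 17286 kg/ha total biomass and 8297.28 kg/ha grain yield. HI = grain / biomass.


HI = grain_yield / biomass
   = 8297.28 / 17286
   = 0.48


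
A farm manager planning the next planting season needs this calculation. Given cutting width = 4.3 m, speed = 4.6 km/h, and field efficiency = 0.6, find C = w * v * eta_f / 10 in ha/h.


C = w * v * eta_f / 10
  = 4.3 * 4.6 * 0.6 / 10
  = 11.87 / 10
  = 1.19 ha/h


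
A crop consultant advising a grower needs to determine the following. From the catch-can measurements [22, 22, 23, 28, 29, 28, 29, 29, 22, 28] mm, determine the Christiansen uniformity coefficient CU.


xbar = 260 / 10 = 26
sum|xi - xbar| = 30
CU = 100 * (1 - 30 / (10 * 26))
   = 100 * (1 - 0.1154)
   = 88.46%


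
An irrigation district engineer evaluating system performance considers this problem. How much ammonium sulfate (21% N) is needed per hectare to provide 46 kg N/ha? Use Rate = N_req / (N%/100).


Rate = N_required / (N_content / 100)
     = 46 / (21 / 100)
     = 46 / 0.21
     = 219.05 kg/ha


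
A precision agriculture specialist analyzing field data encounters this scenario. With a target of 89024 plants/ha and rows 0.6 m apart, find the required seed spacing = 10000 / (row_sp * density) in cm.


spacing = 10000 / (row_sp * density)
        = 10000 / (0.6 * 89024)
        = 10000 / 53414.40
        = 0.18722 m = 18.72 cm


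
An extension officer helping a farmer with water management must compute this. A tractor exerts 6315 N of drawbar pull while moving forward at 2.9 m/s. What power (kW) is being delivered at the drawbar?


P = F * v / 1000
  = 6315 * 2.9 / 1000
  = 18313.50 / 1000
  = 18.31 kW


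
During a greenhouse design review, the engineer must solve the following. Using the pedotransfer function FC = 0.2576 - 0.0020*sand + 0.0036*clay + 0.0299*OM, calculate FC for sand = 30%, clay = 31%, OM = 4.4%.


FC = 0.2576 - 0.0020*30 + 0.0036*31 + 0.0299*4.4
   = 0.2576 - 0.0600 + 0.1116 + 0.1316
   = 0.4408


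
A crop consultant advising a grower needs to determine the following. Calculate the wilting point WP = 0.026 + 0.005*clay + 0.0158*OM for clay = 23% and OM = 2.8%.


WP = 0.026 + 0.005*23 + 0.0158*2.8
   = 0.026 + 0.1150 + 0.0442
   = 0.1852


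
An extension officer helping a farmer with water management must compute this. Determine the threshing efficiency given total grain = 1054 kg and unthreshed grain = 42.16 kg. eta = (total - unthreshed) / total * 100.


eta = (total - unthreshed) / total * 100
    = (1054 - 42.16) / 1054 * 100
    = 1011.84 / 1054 * 100
    = 96%


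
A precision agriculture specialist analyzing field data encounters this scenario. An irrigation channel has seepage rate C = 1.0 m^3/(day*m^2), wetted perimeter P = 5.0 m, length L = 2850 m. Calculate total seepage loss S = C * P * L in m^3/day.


S = C * P * L
  = 1.0 * 5.0 * 2850
  = 14250 m^3/day


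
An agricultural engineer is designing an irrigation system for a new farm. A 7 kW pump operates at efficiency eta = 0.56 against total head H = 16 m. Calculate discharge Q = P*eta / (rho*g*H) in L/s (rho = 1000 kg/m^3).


Q = (P * 1000 * eta) / (rho * g * H)
  = (7 * 1000 * 0.56) / (1000 * 9.81 * 16)
  = 3920 / 156960
  = 0.02497 m^3/s = 24.97 L/s


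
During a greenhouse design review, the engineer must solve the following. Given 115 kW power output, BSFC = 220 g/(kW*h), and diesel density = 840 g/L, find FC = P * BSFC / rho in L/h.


FC = P * BSFC / rho_fuel
   = 115 * 220 / 840
   = 25300 / 840
   = 30.12 L/h


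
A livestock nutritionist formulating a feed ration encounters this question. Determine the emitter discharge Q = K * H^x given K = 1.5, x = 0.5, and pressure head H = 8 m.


Q = K * H^x
  = 1.5 * 8^0.5
  = 1.5 * 2.8284
  = 4.24 L/h


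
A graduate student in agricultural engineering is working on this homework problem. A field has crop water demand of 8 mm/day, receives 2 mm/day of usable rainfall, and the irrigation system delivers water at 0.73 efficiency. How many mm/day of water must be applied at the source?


IWR = (ETc - Pe) / Ea
    = (8 - 2) / 0.73
    = 6 / 0.73
    = 8.22 mm/day


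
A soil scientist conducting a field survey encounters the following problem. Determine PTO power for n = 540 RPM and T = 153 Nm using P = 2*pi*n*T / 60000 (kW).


P = 2*pi*n*T / 60000
  = 2*pi * 540 * 153 / 60000
  = 519116.77 / 60000
  = 8.65 kW


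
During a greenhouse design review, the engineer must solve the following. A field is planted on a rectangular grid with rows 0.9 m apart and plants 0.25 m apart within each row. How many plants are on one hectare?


D = 10000 / (row_sp * plant_sp)
  = 10000 / (0.9 * 0.25)
  = 10000 / 0.2250
  = 44444.44 plants/ha


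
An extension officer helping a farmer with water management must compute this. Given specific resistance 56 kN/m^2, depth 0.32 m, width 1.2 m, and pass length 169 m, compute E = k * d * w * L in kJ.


E = k * d * w * L
  = 56 * 0.32 * 1.2 * 169
  = 3634.18 kJ


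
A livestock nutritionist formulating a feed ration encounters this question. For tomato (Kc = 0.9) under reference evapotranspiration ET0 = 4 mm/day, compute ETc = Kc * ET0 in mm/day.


ETc = Kc * ET0
    = 0.9 * 4
    = 3.60 mm/day


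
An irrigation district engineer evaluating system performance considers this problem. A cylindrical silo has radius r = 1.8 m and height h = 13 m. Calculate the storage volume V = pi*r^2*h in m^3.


V = pi * r^2 * h
  = pi * 1.8^2 * 13
  = pi * 3.24 * 13
  = 132.32 m^3


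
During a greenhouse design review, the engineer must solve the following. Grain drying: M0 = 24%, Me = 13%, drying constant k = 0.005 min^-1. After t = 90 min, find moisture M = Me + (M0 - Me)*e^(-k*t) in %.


M = Me + (M0 - Me) * e^(-k*t)
  = 13 + (24 - 13) * e^(-0.005*90)
  = 13 + 11 * e^(-0.450)
  = 13 + 11 * 0.63763
  = 13 + 7.0139
  = 20.01%


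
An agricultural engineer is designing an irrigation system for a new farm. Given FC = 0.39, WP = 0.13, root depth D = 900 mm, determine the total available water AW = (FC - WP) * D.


AW = (FC - WP) * D
   = (0.39 - 0.13) * 900
   = 0.26 * 900
   = 234 mm


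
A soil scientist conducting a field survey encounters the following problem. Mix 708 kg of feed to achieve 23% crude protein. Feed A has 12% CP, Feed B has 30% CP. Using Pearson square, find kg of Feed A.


parts_A = CP_b - target = 30 - 23 = 7
parts_B = target - CP_a = 23 - 12 = 11
total_parts = 7 + 11 = 18
Feed A = 708 * 7 / 18 = 275.33 kg
Feed B = 708 * 11 / 18 = 432.67 kg

275.33 kg


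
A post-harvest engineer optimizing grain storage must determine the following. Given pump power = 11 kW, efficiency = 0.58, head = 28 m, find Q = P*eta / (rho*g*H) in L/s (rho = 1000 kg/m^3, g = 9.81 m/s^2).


Q = (P * 1000 * eta) / (rho * g * H)
  = (11 * 1000 * 0.58) / (1000 * 9.81 * 28)
  = 6380 / 274680
  = 0.02323 m^3/s = 23.23 L/s


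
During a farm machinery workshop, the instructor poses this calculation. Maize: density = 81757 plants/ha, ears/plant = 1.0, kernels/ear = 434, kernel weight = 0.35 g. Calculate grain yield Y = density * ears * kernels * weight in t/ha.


Y = density * ears * kernels * kw
  = 81757 * 1.0 * 434 * 0.35 g/ha
  = 12418888.30 g/ha
  = 12418.89 kg/ha = 12.42 t/ha


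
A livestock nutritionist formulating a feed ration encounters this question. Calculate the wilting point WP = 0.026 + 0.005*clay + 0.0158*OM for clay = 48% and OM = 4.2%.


WP = 0.026 + 0.005*48 + 0.0158*4.2
   = 0.026 + 0.2400 + 0.0664
   = 0.3324


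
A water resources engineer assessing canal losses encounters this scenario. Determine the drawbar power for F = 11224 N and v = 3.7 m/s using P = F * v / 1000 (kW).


P = F * v / 1000
  = 11224 * 3.7 / 1000
  = 41528.80 / 1000
  = 41.53 kW


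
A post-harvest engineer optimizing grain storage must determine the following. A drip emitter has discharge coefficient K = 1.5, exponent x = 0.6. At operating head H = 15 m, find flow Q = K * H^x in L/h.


Q = K * H^x
  = 1.5 * 15^0.6
  = 1.5 * 5.0776
  = 7.62 L/h


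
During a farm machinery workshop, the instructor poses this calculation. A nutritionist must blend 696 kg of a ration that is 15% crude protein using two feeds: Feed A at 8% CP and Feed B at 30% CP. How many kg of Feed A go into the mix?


parts_A = CP_b - target = 30 - 15 = 15
parts_B = target - CP_a = 15 - 8 = 7
total_parts = 15 + 7 = 22
Feed A = 696 * 15 / 22 = 474.55 kg
Feed B = 696 * 7 / 22 = 221.45 kg

474.55 kg


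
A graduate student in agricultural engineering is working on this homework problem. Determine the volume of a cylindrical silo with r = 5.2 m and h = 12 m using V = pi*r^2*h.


V = pi * r^2 * h
  = pi * 5.2^2 * 12
  = pi * 27.04 * 12
  = 1019.38 m^3


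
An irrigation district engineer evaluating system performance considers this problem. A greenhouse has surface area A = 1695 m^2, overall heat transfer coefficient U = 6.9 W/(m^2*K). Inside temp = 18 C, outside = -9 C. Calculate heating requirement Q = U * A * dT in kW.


dT = 18 - (-9) = 27 K
Q = U * A * dT
  = 6.9 * 1695 * 27
  = 315778.50 W = 315.78 kW


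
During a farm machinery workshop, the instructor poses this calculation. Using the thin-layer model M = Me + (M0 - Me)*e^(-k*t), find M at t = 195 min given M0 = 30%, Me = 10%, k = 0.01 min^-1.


M = Me + (M0 - Me) * e^(-k*t)
  = 10 + (30 - 10) * e^(-0.01*195)
  = 10 + 20 * e^(-1.950)
  = 10 + 20 * 0.14227
  = 10 + 2.8455
  = 12.85%


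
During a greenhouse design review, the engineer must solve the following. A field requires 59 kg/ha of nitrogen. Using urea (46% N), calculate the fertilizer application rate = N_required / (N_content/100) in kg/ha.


Rate = N_required / (N_content / 100)
     = 59 / (46 / 100)
     = 59 / 0.46
     = 128.26 kg/ha


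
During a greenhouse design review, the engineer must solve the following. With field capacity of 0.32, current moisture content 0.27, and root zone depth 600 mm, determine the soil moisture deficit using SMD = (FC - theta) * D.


SMD = (FC - theta) * D
    = (0.32 - 0.27) * 600
    = 0.050 * 600
    = 30 mm


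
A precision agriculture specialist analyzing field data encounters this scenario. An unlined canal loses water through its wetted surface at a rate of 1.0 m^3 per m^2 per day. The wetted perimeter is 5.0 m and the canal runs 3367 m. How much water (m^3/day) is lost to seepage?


S = C * P * L
  = 1.0 * 5.0 * 3367
  = 16835 m^3/day


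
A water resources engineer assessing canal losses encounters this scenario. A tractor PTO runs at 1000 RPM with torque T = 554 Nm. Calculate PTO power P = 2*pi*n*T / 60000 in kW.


P = 2*pi*n*T / 60000
  = 2*pi * 1000 * 554 / 60000
  = 3480884.66 / 60000
  = 58.01 kW


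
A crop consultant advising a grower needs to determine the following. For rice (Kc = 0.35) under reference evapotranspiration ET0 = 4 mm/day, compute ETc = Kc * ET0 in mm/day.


ETc = Kc * ET0
    = 0.35 * 4
    = 1.40 mm/day


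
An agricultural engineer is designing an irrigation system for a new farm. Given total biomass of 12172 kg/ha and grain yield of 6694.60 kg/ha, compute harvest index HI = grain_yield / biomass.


HI = grain_yield / biomass
   = 6694.60 / 12172
   = 0.55


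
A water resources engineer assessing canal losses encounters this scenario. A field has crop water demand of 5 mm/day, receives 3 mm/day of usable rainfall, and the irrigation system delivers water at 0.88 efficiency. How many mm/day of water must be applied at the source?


IWR = (ETc - Pe) / Ea
    = (5 - 3) / 0.88
    = 2 / 0.88
    = 2.27 mm/day


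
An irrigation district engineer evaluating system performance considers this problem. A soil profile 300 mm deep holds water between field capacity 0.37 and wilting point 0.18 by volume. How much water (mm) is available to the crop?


AW = (FC - WP) * D
   = (0.37 - 0.18) * 300
   = 0.19 * 300
   = 57 mm


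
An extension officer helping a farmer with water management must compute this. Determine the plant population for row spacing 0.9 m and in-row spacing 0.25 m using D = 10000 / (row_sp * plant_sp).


D = 10000 / (row_sp * plant_sp)
  = 10000 / (0.9 * 0.25)
  = 10000 / 0.2250
  = 44444.44 plants/ha


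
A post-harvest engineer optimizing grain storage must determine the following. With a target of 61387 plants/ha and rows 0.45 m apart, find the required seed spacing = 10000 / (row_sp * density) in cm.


spacing = 10000 / (row_sp * density)
        = 10000 / (0.45 * 61387)
        = 10000 / 27624.15
        = 0.36200 m = 36.20 cm


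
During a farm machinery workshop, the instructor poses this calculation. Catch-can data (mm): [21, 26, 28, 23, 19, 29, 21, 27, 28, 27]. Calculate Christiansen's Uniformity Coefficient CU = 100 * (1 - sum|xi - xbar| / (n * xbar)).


xbar = 249 / 10 = 24.900
sum|xi - xbar| = 31.200
CU = 100 * (1 - 31.200 / (10 * 24.900))
   = 100 * (1 - 0.1253)
   = 87.47%


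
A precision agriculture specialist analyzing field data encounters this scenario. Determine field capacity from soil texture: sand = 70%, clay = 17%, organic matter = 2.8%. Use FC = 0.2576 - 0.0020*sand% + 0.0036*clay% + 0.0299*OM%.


FC = 0.2576 - 0.0020*70 + 0.0036*17 + 0.0299*2.8
   = 0.2576 - 0.1400 + 0.0612 + 0.0837
   = 0.2625


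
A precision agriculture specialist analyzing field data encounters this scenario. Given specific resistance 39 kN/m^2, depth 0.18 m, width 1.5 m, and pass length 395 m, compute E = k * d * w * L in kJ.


E = k * d * w * L
  = 39 * 0.18 * 1.5 * 395
  = 4159.35 kJ


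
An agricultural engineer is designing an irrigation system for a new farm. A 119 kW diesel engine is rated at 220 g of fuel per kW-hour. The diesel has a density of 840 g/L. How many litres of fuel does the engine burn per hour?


FC = P * BSFC / rho_fuel
   = 119 * 220 / 840
   = 26180 / 840
   = 31.17 L/h


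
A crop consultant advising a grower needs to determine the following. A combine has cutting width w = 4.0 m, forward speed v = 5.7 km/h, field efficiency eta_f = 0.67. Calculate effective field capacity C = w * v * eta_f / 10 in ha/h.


C = w * v * eta_f / 10
  = 4.0 * 5.7 * 0.67 / 10
  = 15.28 / 10
  = 1.53 ha/h


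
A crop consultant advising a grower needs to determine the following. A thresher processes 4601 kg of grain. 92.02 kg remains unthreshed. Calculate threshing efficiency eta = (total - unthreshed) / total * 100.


eta = (total - unthreshed) / total * 100
    = (4601 - 92.02) / 4601 * 100
    = 4508.98 / 4601 * 100
    = 98%


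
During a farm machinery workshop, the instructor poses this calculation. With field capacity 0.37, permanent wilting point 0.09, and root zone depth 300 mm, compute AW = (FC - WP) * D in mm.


AW = (FC - WP) * D
   = (0.37 - 0.09) * 300
   = 0.28 * 300
   = 84 mm


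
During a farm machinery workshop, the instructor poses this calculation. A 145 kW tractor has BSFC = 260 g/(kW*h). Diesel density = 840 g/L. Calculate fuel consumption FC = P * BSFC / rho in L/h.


FC = P * BSFC / rho_fuel
   = 145 * 260 / 840
   = 37700 / 840
   = 44.88 L/h


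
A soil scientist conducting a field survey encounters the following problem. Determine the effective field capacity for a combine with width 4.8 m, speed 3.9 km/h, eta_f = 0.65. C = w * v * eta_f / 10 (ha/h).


C = w * v * eta_f / 10
  = 4.8 * 3.9 * 0.65 / 10
  = 12.17 / 10
  = 1.22 ha/h


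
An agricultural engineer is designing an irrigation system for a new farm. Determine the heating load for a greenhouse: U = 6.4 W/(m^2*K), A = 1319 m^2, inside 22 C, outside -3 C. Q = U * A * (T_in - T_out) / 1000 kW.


dT = 22 - (-3) = 25 K
Q = U * A * dT
  = 6.4 * 1319 * 25
  = 211040 W = 211.04 kW


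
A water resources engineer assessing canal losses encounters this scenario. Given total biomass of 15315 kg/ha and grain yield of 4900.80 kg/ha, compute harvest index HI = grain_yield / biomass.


HI = grain_yield / biomass
   = 4900.80 / 15315
   = 0.32


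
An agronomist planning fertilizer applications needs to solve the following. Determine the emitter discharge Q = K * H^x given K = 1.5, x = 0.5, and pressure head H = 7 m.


Q = K * H^x
  = 1.5 * 7^0.5
  = 1.5 * 2.6458
  = 3.97 L/h


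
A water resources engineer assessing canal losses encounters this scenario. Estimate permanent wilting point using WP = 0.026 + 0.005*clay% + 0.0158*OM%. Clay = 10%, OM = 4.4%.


WP = 0.026 + 0.005*10 + 0.0158*4.4
   = 0.026 + 0.0500 + 0.0695
   = 0.1455


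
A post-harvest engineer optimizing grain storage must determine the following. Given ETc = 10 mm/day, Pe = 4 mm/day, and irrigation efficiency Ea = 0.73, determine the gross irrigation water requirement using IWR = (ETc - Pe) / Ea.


IWR = (ETc - Pe) / Ea
    = (10 - 4) / 0.73
    = 6 / 0.73
    = 8.22 mm/day


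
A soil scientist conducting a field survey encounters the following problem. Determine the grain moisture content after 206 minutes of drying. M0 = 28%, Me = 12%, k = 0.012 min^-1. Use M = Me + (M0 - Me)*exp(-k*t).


M = Me + (M0 - Me) * e^(-k*t)
  = 12 + (28 - 12) * e^(-0.012*206)
  = 12 + 16 * e^(-2.472)
  = 12 + 16 * 0.08442
  = 12 + 1.3507
  = 13.35%


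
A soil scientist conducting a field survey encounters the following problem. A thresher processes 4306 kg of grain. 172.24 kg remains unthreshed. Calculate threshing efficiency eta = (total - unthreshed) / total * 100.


eta = (total - unthreshed) / total * 100
    = (4306 - 172.24) / 4306 * 100
    = 4133.76 / 4306 * 100
    = 96%


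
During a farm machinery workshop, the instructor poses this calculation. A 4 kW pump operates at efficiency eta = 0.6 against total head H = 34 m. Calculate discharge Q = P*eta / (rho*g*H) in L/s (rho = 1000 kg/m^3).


Q = (P * 1000 * eta) / (rho * g * H)
  = (4 * 1000 * 0.6) / (1000 * 9.81 * 34)
  = 2400 / 333540
  = 0.00720 m^3/s = 7.20 L/s


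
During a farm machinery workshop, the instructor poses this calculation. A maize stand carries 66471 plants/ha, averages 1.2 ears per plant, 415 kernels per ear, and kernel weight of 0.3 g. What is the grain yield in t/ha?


Y = density * ears * kernels * kw
  = 66471 * 1.2 * 415 * 0.3 g/ha
  = 9930767.40 g/ha
  = 9930.77 kg/ha = 9.93 t/ha


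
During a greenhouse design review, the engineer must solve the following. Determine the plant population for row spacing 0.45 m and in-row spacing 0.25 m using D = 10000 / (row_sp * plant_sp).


D = 10000 / (row_sp * plant_sp)
  = 10000 / (0.45 * 0.25)
  = 10000 / 0.1125
  = 88888.89 plants/ha


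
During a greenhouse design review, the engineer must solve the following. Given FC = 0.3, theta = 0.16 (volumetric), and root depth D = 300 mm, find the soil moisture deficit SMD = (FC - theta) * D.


SMD = (FC - theta) * D
    = (0.3 - 0.16) * 300
    = 0.140 * 300
    = 42 mm


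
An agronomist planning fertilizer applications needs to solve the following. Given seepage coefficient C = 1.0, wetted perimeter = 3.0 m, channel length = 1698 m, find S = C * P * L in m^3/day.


S = C * P * L
  = 1.0 * 3.0 * 1698
  = 5094 m^3/day


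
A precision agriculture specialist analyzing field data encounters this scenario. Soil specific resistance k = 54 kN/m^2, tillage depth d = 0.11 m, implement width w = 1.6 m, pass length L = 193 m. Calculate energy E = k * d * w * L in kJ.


E = k * d * w * L
  = 54 * 0.11 * 1.6 * 193
  = 1834.27 kJ


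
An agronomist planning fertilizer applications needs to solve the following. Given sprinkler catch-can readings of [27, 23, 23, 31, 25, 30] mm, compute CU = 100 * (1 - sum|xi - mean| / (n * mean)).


xbar = 159 / 6 = 26.500
sum|xi - xbar| = 17
CU = 100 * (1 - 17 / (6 * 26.500))
   = 100 * (1 - 0.1069)
   = 89.31%


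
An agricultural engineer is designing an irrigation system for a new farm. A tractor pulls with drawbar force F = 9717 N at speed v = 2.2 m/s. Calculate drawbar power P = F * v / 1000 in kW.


P = F * v / 1000
  = 9717 * 2.2 / 1000
  = 21377.40 / 1000
  = 21.38 kW


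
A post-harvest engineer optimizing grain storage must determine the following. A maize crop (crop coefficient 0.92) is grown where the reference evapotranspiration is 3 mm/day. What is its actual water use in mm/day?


ETc = Kc * ET0
    = 0.92 * 3
    = 2.76 mm/day


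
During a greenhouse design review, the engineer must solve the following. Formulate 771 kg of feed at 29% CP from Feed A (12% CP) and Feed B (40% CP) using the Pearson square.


parts_A = CP_b - target = 40 - 29 = 11
parts_B = target - CP_a = 29 - 12 = 17
total_parts = 11 + 17 = 28
Feed A = 771 * 11 / 28 = 302.89 kg
Feed B = 771 * 17 / 28 = 468.11 kg

302.89 kg


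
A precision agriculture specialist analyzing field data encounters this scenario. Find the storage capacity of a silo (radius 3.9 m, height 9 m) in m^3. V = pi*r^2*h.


V = pi * r^2 * h
  = pi * 3.9^2 * 9
  = pi * 15.21 * 9
  = 430.05 m^3


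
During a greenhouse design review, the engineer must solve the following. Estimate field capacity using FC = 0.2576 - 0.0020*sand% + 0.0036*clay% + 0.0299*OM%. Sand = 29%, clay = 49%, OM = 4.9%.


FC = 0.2576 - 0.0020*29 + 0.0036*49 + 0.0299*4.9
   = 0.2576 - 0.0580 + 0.1764 + 0.1465
   = 0.5225


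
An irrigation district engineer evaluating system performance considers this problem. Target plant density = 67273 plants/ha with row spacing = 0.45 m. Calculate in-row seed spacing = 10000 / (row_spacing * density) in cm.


spacing = 10000 / (row_sp * density)
        = 10000 / (0.45 * 67273)
        = 10000 / 30272.85
        = 0.33033 m = 33.03 cm


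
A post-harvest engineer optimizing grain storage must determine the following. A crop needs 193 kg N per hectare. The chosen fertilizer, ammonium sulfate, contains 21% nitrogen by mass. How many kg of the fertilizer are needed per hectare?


Rate = N_required / (N_content / 100)
     = 193 / (21 / 100)
     = 193 / 0.21
     = 919.05 kg/ha


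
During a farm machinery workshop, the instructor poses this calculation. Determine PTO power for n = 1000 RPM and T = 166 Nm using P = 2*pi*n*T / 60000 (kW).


P = 2*pi*n*T / 60000
  = 2*pi * 1000 * 166 / 60000
  = 1043008.76 / 60000
  = 17.38 kW


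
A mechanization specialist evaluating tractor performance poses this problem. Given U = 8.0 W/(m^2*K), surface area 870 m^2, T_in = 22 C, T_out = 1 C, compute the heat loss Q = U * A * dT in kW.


dT = 22 - (1) = 21 K
Q = U * A * dT
  = 8.0 * 870 * 21
  = 146160 W = 146.16 kW


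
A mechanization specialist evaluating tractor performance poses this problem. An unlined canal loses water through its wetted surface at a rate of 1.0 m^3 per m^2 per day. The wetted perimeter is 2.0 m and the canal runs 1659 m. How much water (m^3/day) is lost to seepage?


S = C * P * L
  = 1.0 * 2.0 * 1659
  = 3318 m^3/day


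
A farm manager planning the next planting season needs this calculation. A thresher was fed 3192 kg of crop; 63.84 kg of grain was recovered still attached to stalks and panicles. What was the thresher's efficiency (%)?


eta = (total - unthreshed) / total * 100
    = (3192 - 63.84) / 3192 * 100
    = 3128.16 / 3192 * 100
    = 98%


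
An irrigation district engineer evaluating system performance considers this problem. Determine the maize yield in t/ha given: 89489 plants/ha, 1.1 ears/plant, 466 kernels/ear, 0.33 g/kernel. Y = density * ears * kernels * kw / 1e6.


Y = density * ears * kernels * kw
  = 89489 * 1.1 * 466 * 0.33 g/ha
  = 15137780.26 g/ha
  = 15137.78 kg/ha = 15.14 t/ha


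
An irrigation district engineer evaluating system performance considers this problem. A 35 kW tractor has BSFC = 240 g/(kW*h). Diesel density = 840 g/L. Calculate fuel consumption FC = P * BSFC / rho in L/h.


FC = P * BSFC / rho_fuel
   = 35 * 240 / 840
   = 8400 / 840
   = 10 L/h


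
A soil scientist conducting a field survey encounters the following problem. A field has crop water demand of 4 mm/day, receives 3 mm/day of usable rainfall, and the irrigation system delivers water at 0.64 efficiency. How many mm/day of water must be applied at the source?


IWR = (ETc - Pe) / Ea
    = (4 - 3) / 0.64
    = 1 / 0.64
    = 1.56 mm/day


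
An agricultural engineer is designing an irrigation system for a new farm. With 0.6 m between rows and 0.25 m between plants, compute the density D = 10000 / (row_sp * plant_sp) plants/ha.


D = 10000 / (row_sp * plant_sp)
  = 10000 / (0.6 * 0.25)
  = 10000 / 0.1500
  = 66666.67 plants/ha


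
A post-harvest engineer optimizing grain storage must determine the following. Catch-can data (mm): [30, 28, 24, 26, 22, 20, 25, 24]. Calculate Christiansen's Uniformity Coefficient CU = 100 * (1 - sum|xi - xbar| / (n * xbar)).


xbar = 199 / 8 = 24.875
sum|xi - xbar| = 19
CU = 100 * (1 - 19 / (8 * 24.875))
   = 100 * (1 - 0.0955)
   = 90.45%


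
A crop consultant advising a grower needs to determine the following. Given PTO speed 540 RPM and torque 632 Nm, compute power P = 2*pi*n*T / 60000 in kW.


P = 2*pi*n*T / 60000
  = 2*pi * 540 * 632 / 60000
  = 2144325.48 / 60000
  = 35.74 kW


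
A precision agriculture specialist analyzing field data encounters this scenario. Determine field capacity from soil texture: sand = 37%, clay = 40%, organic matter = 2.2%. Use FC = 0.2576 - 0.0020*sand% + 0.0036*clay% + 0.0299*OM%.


FC = 0.2576 - 0.0020*37 + 0.0036*40 + 0.0299*2.2
   = 0.2576 - 0.0740 + 0.1440 + 0.0658
   = 0.3934


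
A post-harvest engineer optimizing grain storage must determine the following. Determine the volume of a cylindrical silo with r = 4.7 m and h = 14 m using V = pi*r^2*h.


V = pi * r^2 * h
  = pi * 4.7^2 * 14
  = pi * 22.09 * 14
  = 971.57 m^3


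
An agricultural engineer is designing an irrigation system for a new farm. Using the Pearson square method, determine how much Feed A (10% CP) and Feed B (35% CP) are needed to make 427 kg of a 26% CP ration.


parts_A = CP_b - target = 35 - 26 = 9
parts_B = target - CP_a = 26 - 10 = 16
total_parts = 9 + 16 = 25
Feed A = 427 * 9 / 25 = 153.72 kg
Feed B = 427 * 16 / 25 = 273.28 kg

153.72 kg


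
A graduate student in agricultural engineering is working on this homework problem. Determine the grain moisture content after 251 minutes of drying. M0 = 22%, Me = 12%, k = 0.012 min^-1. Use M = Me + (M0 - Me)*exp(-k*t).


M = Me + (M0 - Me) * e^(-k*t)
  = 12 + (22 - 12) * e^(-0.012*251)
  = 12 + 10 * e^(-3.012)
  = 12 + 10 * 0.04919
  = 12 + 0.4919
  = 12.49%


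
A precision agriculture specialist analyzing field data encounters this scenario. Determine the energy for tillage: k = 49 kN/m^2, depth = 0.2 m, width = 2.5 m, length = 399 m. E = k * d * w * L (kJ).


E = k * d * w * L
  = 49 * 0.2 * 2.5 * 399
  = 9775.50 kJ


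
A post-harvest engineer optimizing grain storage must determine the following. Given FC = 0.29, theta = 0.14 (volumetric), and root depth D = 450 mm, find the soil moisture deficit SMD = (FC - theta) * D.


SMD = (FC - theta) * D
    = (0.29 - 0.14) * 450
    = 0.150 * 450
    = 67.50 mm


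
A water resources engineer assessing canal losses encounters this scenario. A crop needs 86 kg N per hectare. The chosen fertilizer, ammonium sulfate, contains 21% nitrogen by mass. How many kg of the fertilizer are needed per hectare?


Rate = N_required / (N_content / 100)
     = 86 / (21 / 100)
     = 86 / 0.21
     = 409.52 kg/ha


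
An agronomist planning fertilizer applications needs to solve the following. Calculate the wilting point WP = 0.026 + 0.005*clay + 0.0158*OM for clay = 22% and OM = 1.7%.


WP = 0.026 + 0.005*22 + 0.0158*1.7
   = 0.026 + 0.1100 + 0.0269
   = 0.1629


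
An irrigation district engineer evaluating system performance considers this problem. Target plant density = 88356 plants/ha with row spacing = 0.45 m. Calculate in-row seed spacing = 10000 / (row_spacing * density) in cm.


spacing = 10000 / (row_sp * density)
        = 10000 / (0.45 * 88356)
        = 10000 / 39760.20
        = 0.25151 m = 25.15 cm


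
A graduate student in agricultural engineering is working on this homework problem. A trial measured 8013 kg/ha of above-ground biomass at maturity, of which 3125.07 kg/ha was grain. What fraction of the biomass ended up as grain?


HI = grain_yield / biomass
   = 3125.07 / 8013
   = 0.39


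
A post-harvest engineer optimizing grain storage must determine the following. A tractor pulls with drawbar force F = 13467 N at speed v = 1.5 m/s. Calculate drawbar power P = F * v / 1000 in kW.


P = F * v / 1000
  = 13467 * 1.5 / 1000
  = 20200.50 / 1000
  = 20.20 kW


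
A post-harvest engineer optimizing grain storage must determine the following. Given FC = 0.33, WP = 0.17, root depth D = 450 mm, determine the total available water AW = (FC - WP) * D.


AW = (FC - WP) * D
   = (0.33 - 0.17) * 450
   = 0.16 * 450
   = 72 mm


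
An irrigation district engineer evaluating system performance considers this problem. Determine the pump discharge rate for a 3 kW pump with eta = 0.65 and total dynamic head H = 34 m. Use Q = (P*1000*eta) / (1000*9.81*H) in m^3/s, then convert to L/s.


Q = (P * 1000 * eta) / (rho * g * H)
  = (3 * 1000 * 0.65) / (1000 * 9.81 * 34)
  = 1950 / 333540
  = 0.00585 m^3/s = 5.85 L/s


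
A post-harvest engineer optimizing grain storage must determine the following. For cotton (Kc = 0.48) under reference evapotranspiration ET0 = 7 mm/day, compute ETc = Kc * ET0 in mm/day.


ETc = Kc * ET0
    = 0.48 * 7
    = 3.36 mm/day


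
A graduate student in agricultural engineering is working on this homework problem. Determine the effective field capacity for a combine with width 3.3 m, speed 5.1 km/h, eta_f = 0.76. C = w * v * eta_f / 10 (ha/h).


C = w * v * eta_f / 10
  = 3.3 * 5.1 * 0.76 / 10
  = 12.79 / 10
  = 1.28 ha/h


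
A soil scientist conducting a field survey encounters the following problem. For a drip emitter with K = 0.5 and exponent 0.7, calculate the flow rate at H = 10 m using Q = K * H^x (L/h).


Q = K * H^x
  = 0.5 * 10^0.7
  = 0.5 * 5.0119
  = 2.51 L/h


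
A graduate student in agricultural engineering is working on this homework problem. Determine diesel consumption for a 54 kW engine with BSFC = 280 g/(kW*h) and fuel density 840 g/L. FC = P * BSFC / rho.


FC = P * BSFC / rho_fuel
   = 54 * 280 / 840
   = 15120 / 840
   = 18 L/h


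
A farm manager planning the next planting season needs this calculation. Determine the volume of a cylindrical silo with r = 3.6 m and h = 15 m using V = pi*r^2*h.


V = pi * r^2 * h
  = pi * 3.6^2 * 15
  = pi * 12.96 * 15
  = 610.73 m^3


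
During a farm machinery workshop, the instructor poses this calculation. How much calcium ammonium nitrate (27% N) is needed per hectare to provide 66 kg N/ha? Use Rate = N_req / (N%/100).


Rate = N_required / (N_content / 100)
     = 66 / (27 / 100)
     = 66 / 0.27
     = 244.44 kg/ha


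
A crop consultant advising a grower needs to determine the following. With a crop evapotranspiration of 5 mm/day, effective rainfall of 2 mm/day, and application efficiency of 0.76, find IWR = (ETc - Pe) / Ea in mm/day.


IWR = (ETc - Pe) / Ea
    = (5 - 2) / 0.76
    = 3 / 0.76
    = 3.95 mm/day


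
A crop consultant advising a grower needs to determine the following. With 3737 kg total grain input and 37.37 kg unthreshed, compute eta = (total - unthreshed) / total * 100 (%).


eta = (total - unthreshed) / total * 100
    = (3737 - 37.37) / 3737 * 100
    = 3699.63 / 3737 * 100
    = 99%


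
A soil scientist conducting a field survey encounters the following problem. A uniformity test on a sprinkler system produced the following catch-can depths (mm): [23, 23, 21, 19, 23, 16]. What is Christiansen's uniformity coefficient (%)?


xbar = 125 / 6 = 20.833
sum|xi - xbar| = 13.333
CU = 100 * (1 - 13.333 / (6 * 20.833))
   = 100 * (1 - 0.1067)
   = 89.33%


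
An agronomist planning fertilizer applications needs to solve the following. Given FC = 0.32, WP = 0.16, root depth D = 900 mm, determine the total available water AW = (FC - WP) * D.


AW = (FC - WP) * D
   = (0.32 - 0.16) * 900
   = 0.16 * 900
   = 144 mm


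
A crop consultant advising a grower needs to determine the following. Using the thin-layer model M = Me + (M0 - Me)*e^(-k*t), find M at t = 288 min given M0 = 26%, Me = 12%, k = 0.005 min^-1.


M = Me + (M0 - Me) * e^(-k*t)
  = 12 + (26 - 12) * e^(-0.005*288)
  = 12 + 14 * e^(-1.440)
  = 12 + 14 * 0.23693
  = 12 + 3.3170
  = 15.32%


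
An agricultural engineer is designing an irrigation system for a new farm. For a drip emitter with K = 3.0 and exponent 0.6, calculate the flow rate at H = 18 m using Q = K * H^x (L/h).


Q = K * H^x
  = 3.0 * 18^0.6
  = 3.0 * 5.6645
  = 16.99 L/h


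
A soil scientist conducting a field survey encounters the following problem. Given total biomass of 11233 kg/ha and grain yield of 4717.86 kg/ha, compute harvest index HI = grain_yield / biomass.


HI = grain_yield / biomass
   = 4717.86 / 11233
   = 0.42


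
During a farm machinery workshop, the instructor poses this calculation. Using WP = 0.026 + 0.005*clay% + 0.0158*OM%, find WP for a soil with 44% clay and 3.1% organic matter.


WP = 0.026 + 0.005*44 + 0.0158*3.1
   = 0.026 + 0.2200 + 0.0490
   = 0.2950


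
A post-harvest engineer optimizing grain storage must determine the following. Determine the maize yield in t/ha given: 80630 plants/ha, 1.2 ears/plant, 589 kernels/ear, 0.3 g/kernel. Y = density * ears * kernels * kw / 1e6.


Y = density * ears * kernels * kw
  = 80630 * 1.2 * 589 * 0.3 g/ha
  = 17096785.20 g/ha
  = 17096.79 kg/ha = 17.10 t/ha


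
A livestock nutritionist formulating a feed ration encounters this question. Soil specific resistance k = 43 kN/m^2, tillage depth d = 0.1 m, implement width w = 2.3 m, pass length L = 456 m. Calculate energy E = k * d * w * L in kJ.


E = k * d * w * L
  = 43 * 0.1 * 2.3 * 456
  = 4509.84 kJ


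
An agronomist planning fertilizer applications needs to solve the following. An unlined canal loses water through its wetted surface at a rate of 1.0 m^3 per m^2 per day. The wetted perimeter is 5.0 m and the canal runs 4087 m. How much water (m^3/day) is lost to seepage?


S = C * P * L
  = 1.0 * 5.0 * 4087
  = 20435 m^3/day


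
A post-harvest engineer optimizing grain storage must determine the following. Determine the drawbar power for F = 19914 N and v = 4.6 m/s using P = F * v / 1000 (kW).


P = F * v / 1000
  = 19914 * 4.6 / 1000
  = 91604.40 / 1000
  = 91.60 kW


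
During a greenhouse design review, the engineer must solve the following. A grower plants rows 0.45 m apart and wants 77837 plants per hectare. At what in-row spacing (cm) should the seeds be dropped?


spacing = 10000 / (row_sp * density)
        = 10000 / (0.45 * 77837)
        = 10000 / 35026.65
        = 0.28550 m = 28.55 cm


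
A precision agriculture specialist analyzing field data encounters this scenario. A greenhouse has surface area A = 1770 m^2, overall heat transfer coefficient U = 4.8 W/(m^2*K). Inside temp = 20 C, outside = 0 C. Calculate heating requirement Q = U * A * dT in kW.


dT = 20 - (0) = 20 K
Q = U * A * dT
  = 4.8 * 1770 * 20
  = 169920 W = 169.92 kW


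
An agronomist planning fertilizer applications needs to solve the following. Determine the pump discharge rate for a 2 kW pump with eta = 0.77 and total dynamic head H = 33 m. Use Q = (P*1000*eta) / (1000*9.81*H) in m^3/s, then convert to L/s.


Q = (P * 1000 * eta) / (rho * g * H)
  = (2 * 1000 * 0.77) / (1000 * 9.81 * 33)
  = 1540 / 323730
  = 0.00476 m^3/s = 4.76 L/s


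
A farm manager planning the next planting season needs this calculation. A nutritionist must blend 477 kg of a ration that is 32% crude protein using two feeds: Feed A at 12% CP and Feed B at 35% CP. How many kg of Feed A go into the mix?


parts_A = CP_b - target = 35 - 32 = 3
parts_B = target - CP_a = 32 - 12 = 20
total_parts = 3 + 20 = 23
Feed A = 477 * 3 / 23 = 62.22 kg
Feed B = 477 * 20 / 23 = 414.78 kg

62.22 kg


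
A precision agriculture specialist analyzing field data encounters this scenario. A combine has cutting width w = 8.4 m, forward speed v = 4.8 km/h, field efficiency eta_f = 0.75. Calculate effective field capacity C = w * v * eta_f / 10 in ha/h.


C = w * v * eta_f / 10
  = 8.4 * 4.8 * 0.75 / 10
  = 30.24 / 10
  = 3.02 ha/h


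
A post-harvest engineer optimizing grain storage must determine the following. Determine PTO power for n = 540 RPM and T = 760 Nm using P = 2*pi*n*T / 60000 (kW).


P = 2*pi*n*T / 60000
  = 2*pi * 540 * 760 / 60000
  = 2578619.25 / 60000
  = 42.98 kW


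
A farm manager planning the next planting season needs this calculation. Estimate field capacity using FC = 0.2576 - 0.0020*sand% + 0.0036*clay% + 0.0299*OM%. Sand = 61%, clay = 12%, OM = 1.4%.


FC = 0.2576 - 0.0020*61 + 0.0036*12 + 0.0299*1.4
   = 0.2576 - 0.1220 + 0.0432 + 0.0419
   = 0.2207


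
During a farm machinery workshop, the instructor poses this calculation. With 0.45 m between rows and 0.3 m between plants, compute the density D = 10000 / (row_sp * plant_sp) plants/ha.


D = 10000 / (row_sp * plant_sp)
  = 10000 / (0.45 * 0.3)
  = 10000 / 0.1350
  = 74074.07 plants/ha


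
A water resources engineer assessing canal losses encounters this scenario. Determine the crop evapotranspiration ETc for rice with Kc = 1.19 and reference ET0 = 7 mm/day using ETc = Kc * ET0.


ETc = Kc * ET0
    = 1.19 * 7
    = 8.33 mm/day


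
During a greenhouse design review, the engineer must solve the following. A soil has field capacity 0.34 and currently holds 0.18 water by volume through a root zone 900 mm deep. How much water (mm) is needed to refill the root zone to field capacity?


SMD = (FC - theta) * D
    = (0.34 - 0.18) * 900
    = 0.160 * 900
    = 144 mm


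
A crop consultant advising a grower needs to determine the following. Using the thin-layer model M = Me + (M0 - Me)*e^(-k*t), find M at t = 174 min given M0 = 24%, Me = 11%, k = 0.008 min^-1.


M = Me + (M0 - Me) * e^(-k*t)
  = 11 + (24 - 11) * e^(-0.008*174)
  = 11 + 13 * e^(-1.392)
  = 11 + 13 * 0.24858
  = 11 + 3.2315
  = 14.23%


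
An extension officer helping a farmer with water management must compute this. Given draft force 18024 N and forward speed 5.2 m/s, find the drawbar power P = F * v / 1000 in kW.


P = F * v / 1000
  = 18024 * 5.2 / 1000
  = 93724.80 / 1000
  = 93.72 kW


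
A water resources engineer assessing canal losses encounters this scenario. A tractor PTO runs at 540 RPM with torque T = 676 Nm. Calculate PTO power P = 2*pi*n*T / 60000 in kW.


P = 2*pi*n*T / 60000
  = 2*pi * 540 * 676 / 60000
  = 2293613.96 / 60000
  = 38.23 kW


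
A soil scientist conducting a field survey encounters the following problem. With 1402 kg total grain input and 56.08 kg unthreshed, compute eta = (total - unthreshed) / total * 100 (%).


eta = (total - unthreshed) / total * 100
    = (1402 - 56.08) / 1402 * 100
    = 1345.92 / 1402 * 100
    = 96%


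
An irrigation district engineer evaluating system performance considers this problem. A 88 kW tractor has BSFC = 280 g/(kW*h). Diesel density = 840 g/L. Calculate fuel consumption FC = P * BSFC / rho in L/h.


FC = P * BSFC / rho_fuel
   = 88 * 280 / 840
   = 24640 / 840
   = 29.33 L/h


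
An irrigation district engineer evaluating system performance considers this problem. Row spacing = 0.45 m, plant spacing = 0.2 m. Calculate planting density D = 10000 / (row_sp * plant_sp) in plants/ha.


D = 10000 / (row_sp * plant_sp)
  = 10000 / (0.45 * 0.2)
  = 10000 / 0.0900
  = 111111.11 plants/ha


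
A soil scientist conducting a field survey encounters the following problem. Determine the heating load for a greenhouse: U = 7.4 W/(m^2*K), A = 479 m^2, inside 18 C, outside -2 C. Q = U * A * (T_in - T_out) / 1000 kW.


dT = 18 - (-2) = 20 K
Q = U * A * dT
  = 7.4 * 479 * 20
  = 70892 W = 70.89 kW
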